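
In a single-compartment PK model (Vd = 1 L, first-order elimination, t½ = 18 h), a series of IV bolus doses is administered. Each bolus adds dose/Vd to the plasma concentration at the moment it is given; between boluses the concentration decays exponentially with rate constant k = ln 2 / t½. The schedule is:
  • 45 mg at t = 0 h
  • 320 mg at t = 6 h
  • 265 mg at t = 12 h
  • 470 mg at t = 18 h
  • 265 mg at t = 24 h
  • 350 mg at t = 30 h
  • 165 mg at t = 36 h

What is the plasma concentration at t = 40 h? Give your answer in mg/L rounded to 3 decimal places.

910.345 mg/L

k = ln 2 / 18 = 0.03851 per h
Dose 1 (45 mg at t=0 h): 45·exp(−0.03851·40) = 9.644 mg/L
Dose 2 (320 mg at t=6 h): 320·exp(−0.03851·34) = 86.405 mg/L
Dose 3 (265 mg at t=12 h): 265·exp(−0.03851·28) = 90.152 mg/L
Dose 4 (470 mg at t=18 h): 470·exp(−0.03851·22) = 201.452 mg/L
Dose 5 (265 mg at t=24 h): 265·exp(−0.03851·16) = 143.108 mg/L
Dose 6 (350 mg at t=30 h): 350·exp(−0.03851·10) = 238.138 mg/L
Dose 7 (165 mg at t=36 h): 165·exp(−0.03851·4) = 141.445 mg/L
C(40) = 9.644 + 86.405 + 90.152 + 201.452 + 143.108 + 238.138 + 141.445 = 910.345 mg/L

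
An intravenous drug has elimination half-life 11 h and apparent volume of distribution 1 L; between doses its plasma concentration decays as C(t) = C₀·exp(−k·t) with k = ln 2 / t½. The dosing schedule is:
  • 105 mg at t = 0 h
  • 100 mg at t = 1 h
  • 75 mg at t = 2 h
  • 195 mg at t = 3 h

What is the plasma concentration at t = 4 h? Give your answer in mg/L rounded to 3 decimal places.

k = ln 2 / 11 = 0.06301 per h
Dose 1 (105 mg at t=0 h): 105·exp(−0.06301·4) = 81.606 mg/L
Dose 2 (100 mg at t=1 h): 100·exp(−0.06301·3) = 82.775 mg/L
Dose 3 (75 mg at t=2 h): 75·exp(−0.06301·2) = 66.119 mg/L
Dose 4 (195 mg at t=3 h): 195·exp(−0.06301·1) = 183.092 mg/L
C(4) = 81.606 + 82.775 + 66.119 + 183.092 = 413.593 mg/L

413.593 mg/L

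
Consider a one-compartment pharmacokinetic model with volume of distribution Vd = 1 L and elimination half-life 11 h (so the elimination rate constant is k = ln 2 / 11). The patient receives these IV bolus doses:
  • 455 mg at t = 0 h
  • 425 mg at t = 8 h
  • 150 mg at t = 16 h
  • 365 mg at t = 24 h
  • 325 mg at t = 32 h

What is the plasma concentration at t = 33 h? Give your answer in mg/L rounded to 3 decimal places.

k = ln 2 / 11 = 0.06301 per h
Dose 1 (455 mg at t=0 h): 455·exp(−0.06301·33) = 56.875 mg/L
Dose 2 (425 mg at t=8 h): 425·exp(−0.06301·25) = 87.949 mg/L
Dose 3 (150 mg at t=16 h): 150·exp(−0.06301·17) = 51.388 mg/L
Dose 4 (365 mg at t=24 h): 365·exp(−0.06301·9) = 207.012 mg/L
Dose 5 (325 mg at t=32 h): 325·exp(−0.06301·1) = 305.153 mg/L
C(33) = 56.875 + 87.949 + 51.388 + 207.012 + 305.153 = 708.377 mg/L

708.377 mg/L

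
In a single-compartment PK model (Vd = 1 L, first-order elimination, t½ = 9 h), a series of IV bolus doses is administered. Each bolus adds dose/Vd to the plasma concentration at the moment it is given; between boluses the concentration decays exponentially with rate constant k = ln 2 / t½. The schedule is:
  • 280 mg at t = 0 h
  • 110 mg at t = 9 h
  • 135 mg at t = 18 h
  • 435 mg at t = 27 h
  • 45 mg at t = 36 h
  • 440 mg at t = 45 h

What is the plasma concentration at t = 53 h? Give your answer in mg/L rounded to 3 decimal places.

k = ln 2 / 9 = 0.07702 per h
Dose 1 (280 mg at t=0 h): 280·exp(−0.07702·53) = 4.725 mg/L
Dose 2 (110 mg at t=9 h): 110·exp(−0.07702·44) = 3.713 mg/L
Dose 3 (135 mg at t=18 h): 135·exp(−0.07702·35) = 9.113 mg/L
Dose 4 (435 mg at t=27 h): 435·exp(−0.07702·26) = 58.728 mg/L
Dose 5 (45 mg at t=36 h): 45·exp(−0.07702·17) = 12.151 mg/L
Dose 6 (440 mg at t=45 h): 440·exp(−0.07702·8) = 237.613 mg/L
C(53) = 4.725 + 3.713 + 9.113 + 58.728 + 12.151 + 237.613 = 326.043 mg/L

326.043 mg/L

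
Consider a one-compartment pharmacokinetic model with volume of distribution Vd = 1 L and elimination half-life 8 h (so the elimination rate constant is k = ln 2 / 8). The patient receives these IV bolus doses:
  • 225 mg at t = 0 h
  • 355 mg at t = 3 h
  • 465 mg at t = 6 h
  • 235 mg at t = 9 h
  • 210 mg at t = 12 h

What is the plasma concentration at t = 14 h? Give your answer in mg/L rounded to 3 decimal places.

k = ln 2 / 8 = 0.08664 per h
Dose 1 (225 mg at t=0 h): 225·exp(−0.08664·14) = 66.893 mg/L
Dose 2 (355 mg at t=3 h): 355·exp(−0.08664·11) = 136.871 mg/L
Dose 3 (465 mg at t=6 h): 465·exp(−0.08664·8) = 232.500 mg/L
Dose 4 (235 mg at t=9 h): 235·exp(−0.08664·5) = 152.379 mg/L
Dose 5 (210 mg at t=12 h): 210·exp(−0.08664·2) = 176.588 mg/L
C(14) = 66.893 + 136.871 + 232.500 + 152.379 + 176.588 = 765.231 mg/L

765.231 mg/L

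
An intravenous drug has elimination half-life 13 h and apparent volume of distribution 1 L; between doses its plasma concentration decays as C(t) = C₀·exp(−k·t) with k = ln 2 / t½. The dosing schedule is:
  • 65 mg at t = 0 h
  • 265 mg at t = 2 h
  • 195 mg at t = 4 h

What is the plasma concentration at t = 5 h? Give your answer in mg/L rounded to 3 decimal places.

460.492 mg/L

k = ln 2 / 13 = 0.05332 per h
Dose 1 (65 mg at t=0 h): 65·exp(−0.05332·5) = 49.789 mg/L
Dose 2 (265 mg at t=2 h): 265·exp(−0.05332·3) = 225.828 mg/L
Dose 3 (195 mg at t=4 h): 195·exp(−0.05332·1) = 184.875 mg/L
C(5) = 49.789 + 225.828 + 184.875 = 460.492 mg/L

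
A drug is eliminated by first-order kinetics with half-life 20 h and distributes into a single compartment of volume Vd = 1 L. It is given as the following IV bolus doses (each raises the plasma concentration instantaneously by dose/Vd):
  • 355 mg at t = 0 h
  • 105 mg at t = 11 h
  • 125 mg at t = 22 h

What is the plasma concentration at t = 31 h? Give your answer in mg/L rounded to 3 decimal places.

k = ln 2 / 20 = 0.03466 per h
Dose 1 (355 mg at t=0 h): 355·exp(−0.03466·31) = 121.236 mg/L
Dose 2 (105 mg at t=11 h): 105·exp(−0.03466·20) = 52.500 mg/L
Dose 3 (125 mg at t=22 h): 125·exp(−0.03466·9) = 91.505 mg/L
C(31) = 121.236 + 52.500 + 91.505 = 265.241 mg/L

265.241 mg/L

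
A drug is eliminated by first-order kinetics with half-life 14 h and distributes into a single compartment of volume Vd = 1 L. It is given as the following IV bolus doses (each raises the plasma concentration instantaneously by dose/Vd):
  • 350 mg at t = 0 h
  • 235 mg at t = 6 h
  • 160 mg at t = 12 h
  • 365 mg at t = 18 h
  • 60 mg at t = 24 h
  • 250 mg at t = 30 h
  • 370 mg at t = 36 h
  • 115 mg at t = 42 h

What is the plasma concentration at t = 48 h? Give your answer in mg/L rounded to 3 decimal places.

k = ln 2 / 14 = 0.04951 per h
Dose 1 (350 mg at t=0 h): 350·exp(−0.04951·48) = 32.506 mg/L
Dose 2 (235 mg at t=6 h): 235·exp(−0.04951·42) = 29.375 mg/L
Dose 3 (160 mg at t=12 h): 160·exp(−0.04951·36) = 26.918 mg/L
Dose 4 (365 mg at t=18 h): 365·exp(−0.04951·30) = 82.647 mg/L
Dose 5 (60 mg at t=24 h): 60·exp(−0.04951·24) = 18.285 mg/L
Dose 6 (250 mg at t=30 h): 250·exp(−0.04951·18) = 102.542 mg/L
Dose 7 (370 mg at t=36 h): 370·exp(−0.04951·12) = 204.257 mg/L
Dose 8 (115 mg at t=42 h): 115·exp(−0.04951·6) = 85.445 mg/L
C(48) = 32.506 + 29.375 + 26.918 + 82.647 + 18.285 + 102.542 + 204.257 + 85.445 = 581.975 mg/L

581.975 mg/L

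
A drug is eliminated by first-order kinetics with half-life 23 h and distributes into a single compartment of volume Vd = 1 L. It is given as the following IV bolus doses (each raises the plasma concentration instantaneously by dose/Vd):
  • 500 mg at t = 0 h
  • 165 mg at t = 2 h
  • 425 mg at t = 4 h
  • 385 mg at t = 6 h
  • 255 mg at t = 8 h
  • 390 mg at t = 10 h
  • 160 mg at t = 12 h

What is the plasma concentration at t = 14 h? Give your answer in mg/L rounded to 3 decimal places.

1768.930 mg/L

k = ln 2 / 23 = 0.03014 per h
Dose 1 (500 mg at t=0 h): 500·exp(−0.03014·14) = 327.895 mg/L
Dose 2 (165 mg at t=2 h): 165·exp(−0.03014·12) = 114.928 mg/L
Dose 3 (425 mg at t=4 h): 425·exp(−0.03014·10) = 314.417 mg/L
Dose 4 (385 mg at t=6 h): 385·exp(−0.03014·8) = 302.520 mg/L
Dose 5 (255 mg at t=8 h): 255·exp(−0.03014·6) = 212.819 mg/L
Dose 6 (390 mg at t=10 h): 390·exp(−0.03014·4) = 345.710 mg/L
Dose 7 (160 mg at t=12 h): 160·exp(−0.03014·2) = 150.641 mg/L
C(14) = 327.895 + 114.928 + 314.417 + 302.520 + 212.819 + 345.710 + 150.641 = 1768.930 mg/L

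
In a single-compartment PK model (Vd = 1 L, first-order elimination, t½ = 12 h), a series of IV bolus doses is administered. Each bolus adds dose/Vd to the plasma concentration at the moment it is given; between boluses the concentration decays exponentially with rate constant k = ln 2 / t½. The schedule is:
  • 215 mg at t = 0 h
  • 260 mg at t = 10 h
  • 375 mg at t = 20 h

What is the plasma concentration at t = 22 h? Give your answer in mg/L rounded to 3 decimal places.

524.419 mg/L

k = ln 2 / 12 = 0.05776 per h
Dose 1 (215 mg at t=0 h): 215·exp(−0.05776·22) = 60.332 mg/L
Dose 2 (260 mg at t=10 h): 260·exp(−0.05776·12) = 130.000 mg/L
Dose 3 (375 mg at t=20 h): 375·exp(−0.05776·2) = 334.087 mg/L
C(22) = 60.332 + 130.000 + 334.087 = 524.419 mg/L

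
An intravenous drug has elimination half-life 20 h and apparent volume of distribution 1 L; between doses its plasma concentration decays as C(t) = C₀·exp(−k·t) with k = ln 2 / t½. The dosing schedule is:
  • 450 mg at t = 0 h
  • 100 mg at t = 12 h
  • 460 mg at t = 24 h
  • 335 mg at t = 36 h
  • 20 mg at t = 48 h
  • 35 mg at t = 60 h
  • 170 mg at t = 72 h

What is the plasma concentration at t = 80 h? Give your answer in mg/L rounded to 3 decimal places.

k = ln 2 / 20 = 0.03466 per h
Dose 1 (450 mg at t=0 h): 450·exp(−0.03466·80) = 28.125 mg/L
Dose 2 (100 mg at t=12 h): 100·exp(−0.03466·68) = 9.473 mg/L
Dose 3 (460 mg at t=24 h): 460·exp(−0.03466·56) = 66.050 mg/L
Dose 4 (335 mg at t=36 h): 335·exp(−0.03466·44) = 72.909 mg/L
Dose 5 (20 mg at t=48 h): 20·exp(−0.03466·32) = 6.598 mg/L
Dose 6 (35 mg at t=60 h): 35·exp(−0.03466·20) = 17.500 mg/L
Dose 7 (170 mg at t=72 h): 170·exp(−0.03466·8) = 128.836 mg/L
C(80) = 28.125 + 9.473 + 66.050 + 72.909 + 6.598 + 17.500 + 128.836 = 329.490 mg/L

329.490 mg/L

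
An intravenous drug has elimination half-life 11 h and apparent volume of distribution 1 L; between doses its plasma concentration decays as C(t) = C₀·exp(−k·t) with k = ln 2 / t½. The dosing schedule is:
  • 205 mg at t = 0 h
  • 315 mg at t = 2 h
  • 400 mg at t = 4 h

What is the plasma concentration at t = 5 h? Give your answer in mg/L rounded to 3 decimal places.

k = ln 2 / 11 = 0.06301 per h
Dose 1 (205 mg at t=0 h): 205·exp(−0.06301·5) = 149.597 mg/L
Dose 2 (315 mg at t=2 h): 315·exp(−0.06301·3) = 260.742 mg/L
Dose 3 (400 mg at t=4 h): 400·exp(−0.06301·1) = 375.572 mg/L
C(5) = 149.597 + 260.742 + 375.572 = 785.911 mg/L

785.911 mg/L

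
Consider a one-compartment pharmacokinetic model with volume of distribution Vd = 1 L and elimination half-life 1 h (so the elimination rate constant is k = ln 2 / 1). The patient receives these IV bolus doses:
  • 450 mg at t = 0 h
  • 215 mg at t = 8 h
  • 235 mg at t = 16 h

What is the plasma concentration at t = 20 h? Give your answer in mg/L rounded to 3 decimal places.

14.740 mg/L

k = ln 2 / 1 = 0.69315 per h
Dose 1 (450 mg at t=0 h): 450·exp(−0.69315·20) = 0.000 mg/L
Dose 2 (215 mg at t=8 h): 215·exp(−0.69315·12) = 0.052 mg/L
Dose 3 (235 mg at t=16 h): 235·exp(−0.69315·4) = 14.688 mg/L
C(20) = 0.000 + 0.052 + 14.688 = 14.740 mg/L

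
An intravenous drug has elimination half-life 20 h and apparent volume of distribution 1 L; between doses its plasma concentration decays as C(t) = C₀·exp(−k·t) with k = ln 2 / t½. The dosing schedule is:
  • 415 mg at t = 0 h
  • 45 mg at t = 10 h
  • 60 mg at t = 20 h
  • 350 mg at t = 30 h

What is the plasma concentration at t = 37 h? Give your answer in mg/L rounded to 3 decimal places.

440.662 mg/L

k = ln 2 / 20 = 0.03466 per h
Dose 1 (415 mg at t=0 h): 415·exp(−0.03466·37) = 115.118 mg/L
Dose 2 (45 mg at t=10 h): 45·exp(−0.03466·27) = 17.653 mg/L
Dose 3 (60 mg at t=20 h): 60·exp(−0.03466·17) = 33.287 mg/L
Dose 4 (350 mg at t=30 h): 350·exp(−0.03466·7) = 274.604 mg/L
C(37) = 115.118 + 17.653 + 33.287 + 274.604 = 440.662 mg/L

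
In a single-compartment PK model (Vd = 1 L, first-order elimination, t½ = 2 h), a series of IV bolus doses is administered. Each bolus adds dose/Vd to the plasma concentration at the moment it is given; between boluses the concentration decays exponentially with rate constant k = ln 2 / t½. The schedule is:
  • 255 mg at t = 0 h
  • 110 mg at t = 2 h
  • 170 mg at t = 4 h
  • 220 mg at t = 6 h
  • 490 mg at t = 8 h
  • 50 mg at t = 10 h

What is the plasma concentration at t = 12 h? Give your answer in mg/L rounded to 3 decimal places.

193.047 mg/L

k = ln 2 / 2 = 0.34657 per h
Dose 1 (255 mg at t=0 h): 255·exp(−0.34657·12) = 3.984 mg/L
Dose 2 (110 mg at t=2 h): 110·exp(−0.34657·10) = 3.438 mg/L
Dose 3 (170 mg at t=4 h): 170·exp(−0.34657·8) = 10.625 mg/L
Dose 4 (220 mg at t=6 h): 220·exp(−0.34657·6) = 27.500 mg/L
Dose 5 (490 mg at t=8 h): 490·exp(−0.34657·4) = 122.500 mg/L
Dose 6 (50 mg at t=10 h): 50·exp(−0.34657·2) = 25.000 mg/L
C(12) = 3.984 + 3.438 + 10.625 + 27.500 + 122.500 + 25.000 = 193.047 mg/L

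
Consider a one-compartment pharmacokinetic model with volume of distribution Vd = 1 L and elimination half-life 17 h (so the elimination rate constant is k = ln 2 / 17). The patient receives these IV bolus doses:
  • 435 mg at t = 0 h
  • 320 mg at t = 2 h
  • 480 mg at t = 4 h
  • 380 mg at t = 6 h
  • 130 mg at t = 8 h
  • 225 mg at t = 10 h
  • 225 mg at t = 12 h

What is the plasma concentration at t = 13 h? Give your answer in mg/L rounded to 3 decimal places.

1599.714 mg/L

k = ln 2 / 17 = 0.04077 per h
Dose 1 (435 mg at t=0 h): 435·exp(−0.04077·13) = 256.029 mg/L
Dose 2 (320 mg at t=2 h): 320·exp(−0.04077·11) = 204.346 mg/L
Dose 3 (480 mg at t=4 h): 480·exp(−0.04077·9) = 332.562 mg/L
Dose 4 (380 mg at t=6 h): 380·exp(−0.04077·7) = 285.647 mg/L
Dose 5 (130 mg at t=8 h): 130·exp(−0.04077·5) = 106.024 mg/L
Dose 6 (225 mg at t=10 h): 225·exp(−0.04077·3) = 199.095 mg/L
Dose 7 (225 mg at t=12 h): 225·exp(−0.04077·1) = 216.011 mg/L
C(13) = 256.029 + 204.346 + 332.562 + 285.647 + 106.024 + 199.095 + 216.011 = 1599.714 mg/L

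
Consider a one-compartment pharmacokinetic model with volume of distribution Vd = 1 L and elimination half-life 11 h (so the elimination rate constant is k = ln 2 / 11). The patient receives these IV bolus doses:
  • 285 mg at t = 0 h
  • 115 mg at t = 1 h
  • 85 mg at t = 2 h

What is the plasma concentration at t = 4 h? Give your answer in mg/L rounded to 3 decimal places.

391.630 mg/L

k = ln 2 / 11 = 0.06301 per h
Dose 1 (285 mg at t=0 h): 285·exp(−0.06301·4) = 221.503 mg/L
Dose 2 (115 mg at t=1 h): 115·exp(−0.06301·3) = 95.192 mg/L
Dose 3 (85 mg at t=2 h): 85·exp(−0.06301·2) = 74.935 mg/L
C(4) = 221.503 + 95.192 + 74.935 = 391.630 mg/L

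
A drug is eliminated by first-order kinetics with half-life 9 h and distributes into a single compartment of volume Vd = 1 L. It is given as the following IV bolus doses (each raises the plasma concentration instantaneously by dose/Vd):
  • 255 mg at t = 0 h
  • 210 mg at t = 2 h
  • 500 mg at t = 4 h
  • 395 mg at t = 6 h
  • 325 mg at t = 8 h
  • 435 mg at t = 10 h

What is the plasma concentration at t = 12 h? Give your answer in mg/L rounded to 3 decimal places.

1328.996 mg/L

k = ln 2 / 9 = 0.07702 per h
Dose 1 (255 mg at t=0 h): 255·exp(−0.07702·12) = 101.197 mg/L
Dose 2 (210 mg at t=2 h): 210·exp(−0.07702·10) = 97.217 mg/L
Dose 3 (500 mg at t=4 h): 500·exp(−0.07702·8) = 270.015 mg/L
Dose 4 (395 mg at t=6 h): 395·exp(−0.07702·6) = 248.834 mg/L
Dose 5 (325 mg at t=8 h): 325·exp(−0.07702·4) = 238.832 mg/L
Dose 6 (435 mg at t=10 h): 435·exp(−0.07702·2) = 372.901 mg/L
C(12) = 101.197 + 97.217 + 270.015 + 248.834 + 238.832 + 372.901 = 1328.996 mg/L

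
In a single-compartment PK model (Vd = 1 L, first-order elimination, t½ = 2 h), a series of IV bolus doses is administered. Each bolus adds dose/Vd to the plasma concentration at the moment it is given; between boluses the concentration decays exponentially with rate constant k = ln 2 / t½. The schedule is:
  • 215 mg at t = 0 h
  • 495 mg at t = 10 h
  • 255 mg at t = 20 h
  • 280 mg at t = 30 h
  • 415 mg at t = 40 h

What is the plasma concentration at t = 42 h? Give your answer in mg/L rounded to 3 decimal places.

212.007 mg/L

k = ln 2 / 2 = 0.34657 per h
Dose 1 (215 mg at t=0 h): 215·exp(−0.34657·42) = 0.000 mg/L
Dose 2 (495 mg at t=10 h): 495·exp(−0.34657·32) = 0.008 mg/L
Dose 3 (255 mg at t=20 h): 255·exp(−0.34657·22) = 0.125 mg/L
Dose 4 (280 mg at t=30 h): 280·exp(−0.34657·12) = 4.375 mg/L
Dose 5 (415 mg at t=40 h): 415·exp(−0.34657·2) = 207.500 mg/L
C(42) = 0.000 + 0.008 + 0.125 + 4.375 + 207.500 = 212.007 mg/L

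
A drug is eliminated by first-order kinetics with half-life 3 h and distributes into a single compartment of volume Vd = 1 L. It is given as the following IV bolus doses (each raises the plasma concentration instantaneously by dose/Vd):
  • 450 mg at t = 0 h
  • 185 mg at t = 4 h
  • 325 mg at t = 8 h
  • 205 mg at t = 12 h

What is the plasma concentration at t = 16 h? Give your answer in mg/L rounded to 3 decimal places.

155.263 mg/L

k = ln 2 / 3 = 0.23105 per h
Dose 1 (450 mg at t=0 h): 450·exp(−0.23105·16) = 11.161 mg/L
Dose 2 (185 mg at t=4 h): 185·exp(−0.23105·12) = 11.562 mg/L
Dose 3 (325 mg at t=8 h): 325·exp(−0.23105·8) = 51.184 mg/L
Dose 4 (205 mg at t=12 h): 205·exp(−0.23105·4) = 81.354 mg/L
C(16) = 11.161 + 11.562 + 51.184 + 81.354 = 155.263 mg/L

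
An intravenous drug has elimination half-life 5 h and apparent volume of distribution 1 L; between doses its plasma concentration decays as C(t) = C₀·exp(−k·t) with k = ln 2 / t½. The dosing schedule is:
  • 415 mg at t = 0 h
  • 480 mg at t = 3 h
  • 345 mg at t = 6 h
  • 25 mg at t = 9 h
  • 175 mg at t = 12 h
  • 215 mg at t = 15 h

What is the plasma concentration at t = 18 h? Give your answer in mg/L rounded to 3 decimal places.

384.790 mg/L

k = ln 2 / 5 = 0.13863 per h
Dose 1 (415 mg at t=0 h): 415·exp(−0.13863·18) = 34.225 mg/L
Dose 2 (480 mg at t=3 h): 480·exp(−0.13863·15) = 60.000 mg/L
Dose 3 (345 mg at t=6 h): 345·exp(−0.13863·12) = 65.365 mg/L
Dose 4 (25 mg at t=9 h): 25·exp(−0.13863·9) = 7.179 mg/L
Dose 5 (175 mg at t=12 h): 175·exp(−0.13863·6) = 76.173 mg/L
Dose 6 (215 mg at t=15 h): 215·exp(−0.13863·3) = 141.847 mg/L
C(18) = 34.225 + 60.000 + 65.365 + 7.179 + 76.173 + 141.847 = 384.790 mg/L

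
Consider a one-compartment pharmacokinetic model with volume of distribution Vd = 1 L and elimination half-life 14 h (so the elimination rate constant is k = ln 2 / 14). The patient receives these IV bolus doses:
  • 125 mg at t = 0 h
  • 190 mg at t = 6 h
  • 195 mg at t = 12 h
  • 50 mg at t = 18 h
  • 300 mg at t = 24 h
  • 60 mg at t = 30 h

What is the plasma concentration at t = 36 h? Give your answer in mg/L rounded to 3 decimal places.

k = ln 2 / 14 = 0.04951 per h
Dose 1 (125 mg at t=0 h): 125·exp(−0.04951·36) = 21.030 mg/L
Dose 2 (190 mg at t=6 h): 190·exp(−0.04951·30) = 43.022 mg/L
Dose 3 (195 mg at t=12 h): 195·exp(−0.04951·24) = 59.427 mg/L
Dose 4 (50 mg at t=18 h): 50·exp(−0.04951·18) = 20.508 mg/L
Dose 5 (300 mg at t=24 h): 300·exp(−0.04951·12) = 165.613 mg/L
Dose 6 (60 mg at t=30 h): 60·exp(−0.04951·6) = 44.580 mg/L
C(36) = 21.030 + 43.022 + 59.427 + 20.508 + 165.613 + 44.580 = 354.180 mg/L

354.180 mg/L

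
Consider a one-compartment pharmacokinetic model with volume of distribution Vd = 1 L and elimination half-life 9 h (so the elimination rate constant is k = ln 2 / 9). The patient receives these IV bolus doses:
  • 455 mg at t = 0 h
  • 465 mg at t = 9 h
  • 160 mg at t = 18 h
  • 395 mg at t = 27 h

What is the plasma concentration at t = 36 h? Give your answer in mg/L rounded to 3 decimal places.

k = ln 2 / 9 = 0.07702 per h
Dose 1 (455 mg at t=0 h): 455·exp(−0.07702·36) = 28.438 mg/L
Dose 2 (465 mg at t=9 h): 465·exp(−0.07702·27) = 58.125 mg/L
Dose 3 (160 mg at t=18 h): 160·exp(−0.07702·18) = 40.000 mg/L
Dose 4 (395 mg at t=27 h): 395·exp(−0.07702·9) = 197.500 mg/L
C(36) = 28.438 + 58.125 + 40.000 + 197.500 = 324.062 mg/L

324.062 mg/L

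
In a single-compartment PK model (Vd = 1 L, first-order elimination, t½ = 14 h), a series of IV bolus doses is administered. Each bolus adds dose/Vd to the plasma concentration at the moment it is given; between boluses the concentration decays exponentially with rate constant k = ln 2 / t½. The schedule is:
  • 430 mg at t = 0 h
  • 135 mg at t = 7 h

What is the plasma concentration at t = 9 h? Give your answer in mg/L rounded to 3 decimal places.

397.663 mg/L

k = ln 2 / 14 = 0.04951 per h
Dose 1 (430 mg at t=0 h): 430·exp(−0.04951·9) = 275.391 mg/L
Dose 2 (135 mg at t=7 h): 135·exp(−0.04951·2) = 122.273 mg/L
C(9) = 275.391 + 122.273 = 397.663 mg/L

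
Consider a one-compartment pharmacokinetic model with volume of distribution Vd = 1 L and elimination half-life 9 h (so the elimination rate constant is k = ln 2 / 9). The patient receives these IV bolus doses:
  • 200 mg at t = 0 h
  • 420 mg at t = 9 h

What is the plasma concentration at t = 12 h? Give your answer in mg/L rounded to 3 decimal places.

412.724 mg/L

k = ln 2 / 9 = 0.07702 per h
Dose 1 (200 mg at t=0 h): 200·exp(−0.07702·12) = 79.370 mg/L
Dose 2 (420 mg at t=9 h): 420·exp(−0.07702·3) = 333.354 mg/L
C(12) = 79.370 + 333.354 = 412.724 mg/L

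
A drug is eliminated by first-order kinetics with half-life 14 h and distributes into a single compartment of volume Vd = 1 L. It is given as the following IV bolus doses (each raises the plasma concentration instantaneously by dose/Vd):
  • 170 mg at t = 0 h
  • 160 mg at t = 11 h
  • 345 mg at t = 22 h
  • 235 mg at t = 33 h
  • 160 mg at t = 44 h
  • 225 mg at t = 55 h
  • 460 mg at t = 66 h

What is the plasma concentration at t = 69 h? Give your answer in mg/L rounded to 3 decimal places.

k = ln 2 / 14 = 0.04951 per h
Dose 1 (170 mg at t=0 h): 170·exp(−0.04951·69) = 5.582 mg/L
Dose 2 (160 mg at t=11 h): 160·exp(−0.04951·58) = 9.057 mg/L
Dose 3 (345 mg at t=22 h): 345·exp(−0.04951·47) = 33.668 mg/L
Dose 4 (235 mg at t=33 h): 235·exp(−0.04951·36) = 39.536 mg/L
Dose 5 (160 mg at t=44 h): 160·exp(−0.04951·25) = 46.405 mg/L
Dose 6 (225 mg at t=55 h): 225·exp(−0.04951·14) = 112.500 mg/L
Dose 7 (460 mg at t=66 h): 460·exp(−0.04951·3) = 396.507 mg/L
C(69) = 5.582 + 9.057 + 33.668 + 39.536 + 46.405 + 112.500 + 396.507 = 643.256 mg/L

643.256 mg/L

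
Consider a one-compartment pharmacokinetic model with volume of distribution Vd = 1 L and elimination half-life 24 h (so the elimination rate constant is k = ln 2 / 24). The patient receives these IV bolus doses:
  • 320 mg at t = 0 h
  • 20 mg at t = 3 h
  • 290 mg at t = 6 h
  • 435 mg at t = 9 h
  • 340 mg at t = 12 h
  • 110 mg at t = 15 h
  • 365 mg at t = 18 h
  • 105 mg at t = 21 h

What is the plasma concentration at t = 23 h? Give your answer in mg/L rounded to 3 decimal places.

1393.524 mg/L

k = ln 2 / 24 = 0.02888 per h
Dose 1 (320 mg at t=0 h): 320·exp(−0.02888·23) = 164.688 mg/L
Dose 2 (20 mg at t=3 h): 20·exp(−0.02888·20) = 11.225 mg/L
Dose 3 (290 mg at t=6 h): 290·exp(−0.02888·17) = 177.488 mg/L
Dose 4 (435 mg at t=9 h): 435·exp(−0.02888·14) = 290.328 mg/L
Dose 5 (340 mg at t=12 h): 340·exp(−0.02888·11) = 247.461 mg/L
Dose 6 (110 mg at t=15 h): 110·exp(−0.02888·8) = 87.307 mg/L
Dose 7 (365 mg at t=18 h): 365·exp(−0.02888·5) = 315.921 mg/L
Dose 8 (105 mg at t=21 h): 105·exp(−0.02888·2) = 99.107 mg/L
C(23) = 164.688 + 11.225 + 177.488 + 290.328 + 247.461 + 87.307 + 315.921 + 99.107 = 1393.524 mg/L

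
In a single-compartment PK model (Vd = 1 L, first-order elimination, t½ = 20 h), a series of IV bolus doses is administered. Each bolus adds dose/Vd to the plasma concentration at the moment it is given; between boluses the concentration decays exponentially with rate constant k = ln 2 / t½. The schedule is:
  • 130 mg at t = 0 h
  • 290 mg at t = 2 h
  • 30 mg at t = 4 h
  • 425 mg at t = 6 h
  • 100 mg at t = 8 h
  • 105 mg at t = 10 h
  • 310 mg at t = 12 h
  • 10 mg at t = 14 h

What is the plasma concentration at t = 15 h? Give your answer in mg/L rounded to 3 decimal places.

1049.518 mg/L

k = ln 2 / 20 = 0.03466 per h
Dose 1 (130 mg at t=0 h): 130·exp(−0.03466·15) = 77.298 mg/L
Dose 2 (290 mg at t=2 h): 290·exp(−0.03466·13) = 184.811 mg/L
Dose 3 (30 mg at t=4 h): 30·exp(−0.03466·11) = 20.491 mg/L
Dose 4 (425 mg at t=6 h): 425·exp(−0.03466·9) = 311.118 mg/L
Dose 5 (100 mg at t=8 h): 100·exp(−0.03466·7) = 78.458 mg/L
Dose 6 (105 mg at t=10 h): 105·exp(−0.03466·5) = 88.294 mg/L
Dose 7 (310 mg at t=12 h): 310·exp(−0.03466·3) = 279.388 mg/L
Dose 8 (10 mg at t=14 h): 10·exp(−0.03466·1) = 9.659 mg/L
C(15) = 77.298 + 184.811 + 20.491 + 311.118 + 78.458 + 88.294 + 279.388 + 9.659 = 1049.518 mg/L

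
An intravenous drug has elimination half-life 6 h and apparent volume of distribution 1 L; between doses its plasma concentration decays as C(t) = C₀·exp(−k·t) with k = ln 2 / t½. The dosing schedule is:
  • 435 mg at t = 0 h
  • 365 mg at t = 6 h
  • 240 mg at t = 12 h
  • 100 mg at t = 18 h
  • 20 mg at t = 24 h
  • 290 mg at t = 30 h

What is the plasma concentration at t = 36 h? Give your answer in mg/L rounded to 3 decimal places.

k = ln 2 / 6 = 0.11552 per h
Dose 1 (435 mg at t=0 h): 435·exp(−0.11552·36) = 6.797 mg/L
Dose 2 (365 mg at t=6 h): 365·exp(−0.11552·30) = 11.406 mg/L
Dose 3 (240 mg at t=12 h): 240·exp(−0.11552·24) = 15.000 mg/L
Dose 4 (100 mg at t=18 h): 100·exp(−0.11552·18) = 12.500 mg/L
Dose 5 (20 mg at t=24 h): 20·exp(−0.11552·12) = 5.000 mg/L
Dose 6 (290 mg at t=30 h): 290·exp(−0.11552·6) = 145.000 mg/L
C(36) = 6.797 + 11.406 + 15.000 + 12.500 + 5.000 + 145.000 = 195.703 mg/L

195.703 mg/L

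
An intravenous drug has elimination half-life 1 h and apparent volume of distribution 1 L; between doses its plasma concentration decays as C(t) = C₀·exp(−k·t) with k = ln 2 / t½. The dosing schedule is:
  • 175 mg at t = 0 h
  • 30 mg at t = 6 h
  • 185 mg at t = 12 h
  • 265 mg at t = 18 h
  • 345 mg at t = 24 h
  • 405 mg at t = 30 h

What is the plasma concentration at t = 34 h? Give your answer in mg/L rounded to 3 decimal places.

k = ln 2 / 1 = 0.69315 per h
Dose 1 (175 mg at t=0 h): 175·exp(−0.69315·34) = 0.000 mg/L
Dose 2 (30 mg at t=6 h): 30·exp(−0.69315·28) = 0.000 mg/L
Dose 3 (185 mg at t=12 h): 185·exp(−0.69315·22) = 0.000 mg/L
Dose 4 (265 mg at t=18 h): 265·exp(−0.69315·16) = 0.004 mg/L
Dose 5 (345 mg at t=24 h): 345·exp(−0.69315·10) = 0.337 mg/L
Dose 6 (405 mg at t=30 h): 405·exp(−0.69315·4) = 25.312 mg/L
C(34) = 0.000 + 0.000 + 0.000 + 0.004 + 0.337 + 25.312 = 25.654 mg/L

25.654 mg/L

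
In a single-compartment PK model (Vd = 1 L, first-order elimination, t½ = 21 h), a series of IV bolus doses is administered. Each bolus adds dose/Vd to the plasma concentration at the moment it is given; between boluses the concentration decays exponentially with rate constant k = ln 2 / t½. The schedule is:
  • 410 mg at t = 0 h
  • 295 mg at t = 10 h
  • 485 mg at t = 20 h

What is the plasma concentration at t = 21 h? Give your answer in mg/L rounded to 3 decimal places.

879.435 mg/L

k = ln 2 / 21 = 0.03301 per h
Dose 1 (410 mg at t=0 h): 410·exp(−0.03301·21) = 205.000 mg/L
Dose 2 (295 mg at t=10 h): 295·exp(−0.03301·11) = 205.182 mg/L
Dose 3 (485 mg at t=20 h): 485·exp(−0.03301·1) = 469.253 mg/L
C(21) = 205.000 + 205.182 + 469.253 = 879.435 mg/L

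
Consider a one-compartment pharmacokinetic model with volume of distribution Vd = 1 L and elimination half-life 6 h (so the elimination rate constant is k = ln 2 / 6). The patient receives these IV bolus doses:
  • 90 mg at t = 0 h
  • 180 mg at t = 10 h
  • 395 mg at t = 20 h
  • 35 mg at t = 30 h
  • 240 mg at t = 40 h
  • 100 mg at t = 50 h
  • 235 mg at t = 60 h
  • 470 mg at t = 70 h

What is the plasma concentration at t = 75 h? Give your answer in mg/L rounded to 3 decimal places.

k = ln 2 / 6 = 0.11552 per h
Dose 1 (90 mg at t=0 h): 90·exp(−0.11552·75) = 0.016 mg/L
Dose 2 (180 mg at t=10 h): 180·exp(−0.11552·65) = 0.099 mg/L
Dose 3 (395 mg at t=20 h): 395·exp(−0.11552·55) = 0.687 mg/L
Dose 4 (35 mg at t=30 h): 35·exp(−0.11552·45) = 0.193 mg/L
Dose 5 (240 mg at t=40 h): 240·exp(−0.11552·35) = 4.209 mg/L
Dose 6 (100 mg at t=50 h): 100·exp(−0.11552·25) = 5.568 mg/L
Dose 7 (235 mg at t=60 h): 235·exp(−0.11552·15) = 41.543 mg/L
Dose 8 (470 mg at t=70 h): 470·exp(−0.11552·5) = 263.779 mg/L
C(75) = 0.016 + 0.099 + 0.687 + 0.193 + 4.209 + 5.568 + 41.543 + 263.779 = 316.093 mg/L

316.093 mg/L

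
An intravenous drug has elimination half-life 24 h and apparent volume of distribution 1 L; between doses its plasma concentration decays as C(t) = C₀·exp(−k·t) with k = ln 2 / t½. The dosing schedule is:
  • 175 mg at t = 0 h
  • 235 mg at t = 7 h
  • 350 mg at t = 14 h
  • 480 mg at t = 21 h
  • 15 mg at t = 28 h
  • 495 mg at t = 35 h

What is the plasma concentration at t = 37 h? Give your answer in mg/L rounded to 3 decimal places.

k = ln 2 / 24 = 0.02888 per h
Dose 1 (175 mg at t=0 h): 175·exp(−0.02888·37) = 60.110 mg/L
Dose 2 (235 mg at t=7 h): 235·exp(−0.02888·30) = 98.805 mg/L
Dose 3 (350 mg at t=14 h): 350·exp(−0.02888·23) = 180.128 mg/L
Dose 4 (480 mg at t=21 h): 480·exp(−0.02888·16) = 302.381 mg/L
Dose 5 (15 mg at t=28 h): 15·exp(−0.02888·9) = 11.567 mg/L
Dose 6 (495 mg at t=35 h): 495·exp(−0.02888·2) = 467.218 mg/L
C(37) = 60.110 + 98.805 + 180.128 + 302.381 + 11.567 + 467.218 = 1120.209 mg/L

1120.209 mg/L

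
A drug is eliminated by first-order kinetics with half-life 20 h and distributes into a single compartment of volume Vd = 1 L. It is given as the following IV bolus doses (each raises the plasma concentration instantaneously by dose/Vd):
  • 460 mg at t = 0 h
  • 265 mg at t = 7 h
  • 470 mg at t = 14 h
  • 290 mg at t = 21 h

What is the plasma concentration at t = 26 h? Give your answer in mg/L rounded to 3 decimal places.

k = ln 2 / 20 = 0.03466 per h
Dose 1 (460 mg at t=0 h): 460·exp(−0.03466·26) = 186.818 mg/L
Dose 2 (265 mg at t=7 h): 265·exp(−0.03466·19) = 137.173 mg/L
Dose 3 (470 mg at t=14 h): 470·exp(−0.03466·12) = 310.084 mg/L
Dose 4 (290 mg at t=21 h): 290·exp(−0.03466·5) = 243.860 mg/L
C(26) = 186.818 + 137.173 + 310.084 + 243.860 = 877.935 mg/L

877.935 mg/L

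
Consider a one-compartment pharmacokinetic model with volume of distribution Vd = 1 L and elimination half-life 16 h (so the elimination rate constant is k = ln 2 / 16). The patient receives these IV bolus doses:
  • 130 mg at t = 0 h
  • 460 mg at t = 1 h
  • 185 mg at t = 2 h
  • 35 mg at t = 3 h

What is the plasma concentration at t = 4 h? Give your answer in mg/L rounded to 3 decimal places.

716.416 mg/L

k = ln 2 / 16 = 0.04332 per h
Dose 1 (130 mg at t=0 h): 130·exp(−0.04332·4) = 109.317 mg/L
Dose 2 (460 mg at t=1 h): 460·exp(−0.04332·3) = 403.938 mg/L
Dose 3 (185 mg at t=2 h): 185·exp(−0.04332·2) = 169.646 mg/L
Dose 4 (35 mg at t=3 h): 35·exp(−0.04332·1) = 33.516 mg/L
C(4) = 109.317 + 403.938 + 169.646 + 33.516 = 716.416 mg/L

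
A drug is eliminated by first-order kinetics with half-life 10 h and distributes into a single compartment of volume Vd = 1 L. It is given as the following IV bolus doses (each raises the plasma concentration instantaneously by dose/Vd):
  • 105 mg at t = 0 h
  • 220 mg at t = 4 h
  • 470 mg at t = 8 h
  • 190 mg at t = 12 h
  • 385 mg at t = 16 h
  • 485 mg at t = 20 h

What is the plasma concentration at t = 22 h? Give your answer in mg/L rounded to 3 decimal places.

1035.349 mg/L

k = ln 2 / 10 = 0.06931 per h
Dose 1 (105 mg at t=0 h): 105·exp(−0.06931·22) = 22.852 mg/L
Dose 2 (220 mg at t=4 h): 220·exp(−0.06931·18) = 63.178 mg/L
Dose 3 (470 mg at t=8 h): 470·exp(−0.06931·14) = 178.097 mg/L
Dose 4 (190 mg at t=12 h): 190·exp(−0.06931·10) = 95.000 mg/L
Dose 5 (385 mg at t=16 h): 385·exp(−0.06931·6) = 254.005 mg/L
Dose 6 (485 mg at t=20 h): 485·exp(−0.06931·2) = 422.217 mg/L
C(22) = 22.852 + 63.178 + 178.097 + 95.000 + 254.005 + 422.217 = 1035.349 mg/L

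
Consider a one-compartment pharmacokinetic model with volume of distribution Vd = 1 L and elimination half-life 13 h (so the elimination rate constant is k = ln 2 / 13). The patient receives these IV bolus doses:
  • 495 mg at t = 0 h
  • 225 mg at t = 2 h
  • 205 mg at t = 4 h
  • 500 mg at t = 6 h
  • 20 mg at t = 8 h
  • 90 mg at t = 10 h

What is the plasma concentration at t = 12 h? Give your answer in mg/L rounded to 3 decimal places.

k = ln 2 / 13 = 0.05332 per h
Dose 1 (495 mg at t=0 h): 495·exp(−0.05332·12) = 261.055 mg/L
Dose 2 (225 mg at t=2 h): 225·exp(−0.05332·10) = 132.014 mg/L
Dose 3 (205 mg at t=4 h): 205·exp(−0.05332·8) = 133.815 mg/L
Dose 4 (500 mg at t=6 h): 500·exp(−0.05332·6) = 363.106 mg/L
Dose 5 (20 mg at t=8 h): 20·exp(−0.05332·4) = 16.159 mg/L
Dose 6 (90 mg at t=10 h): 90·exp(−0.05332·2) = 80.897 mg/L
C(12) = 261.055 + 132.014 + 133.815 + 363.106 + 16.159 + 80.897 = 987.045 mg/L

987.045 mg/L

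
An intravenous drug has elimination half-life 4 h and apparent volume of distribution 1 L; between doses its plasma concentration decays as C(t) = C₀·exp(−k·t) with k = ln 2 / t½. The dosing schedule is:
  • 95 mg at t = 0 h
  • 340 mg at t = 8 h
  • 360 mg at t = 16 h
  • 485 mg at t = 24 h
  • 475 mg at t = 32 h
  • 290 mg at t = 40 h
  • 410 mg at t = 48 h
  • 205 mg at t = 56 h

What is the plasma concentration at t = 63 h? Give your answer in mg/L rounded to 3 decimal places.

99.710 mg/L

k = ln 2 / 4 = 0.17329 per h
Dose 1 (95 mg at t=0 h): 95·exp(−0.17329·63) = 0.002 mg/L
Dose 2 (340 mg at t=8 h): 340·exp(−0.17329·55) = 0.025 mg/L
Dose 3 (360 mg at t=16 h): 360·exp(−0.17329·47) = 0.105 mg/L
Dose 4 (485 mg at t=24 h): 485·exp(−0.17329·39) = 0.563 mg/L
Dose 5 (475 mg at t=32 h): 475·exp(−0.17329·31) = 2.207 mg/L
Dose 6 (290 mg at t=40 h): 290·exp(−0.17329·23) = 5.389 mg/L
Dose 7 (410 mg at t=48 h): 410·exp(−0.17329·15) = 30.473 mg/L
Dose 8 (205 mg at t=56 h): 205·exp(−0.17329·7) = 60.947 mg/L
C(63) = 0.002 + 0.025 + 0.105 + 0.563 + 2.207 + 5.389 + 30.473 + 60.947 = 99.710 mg/L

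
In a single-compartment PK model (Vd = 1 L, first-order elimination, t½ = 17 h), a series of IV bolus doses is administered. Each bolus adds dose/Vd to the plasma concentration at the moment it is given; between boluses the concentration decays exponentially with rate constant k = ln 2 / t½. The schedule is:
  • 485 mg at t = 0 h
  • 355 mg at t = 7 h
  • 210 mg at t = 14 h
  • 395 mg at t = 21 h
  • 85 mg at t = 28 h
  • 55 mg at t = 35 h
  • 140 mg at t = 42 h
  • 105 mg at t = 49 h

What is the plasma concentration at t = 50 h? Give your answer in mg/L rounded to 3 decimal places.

560.444 mg/L

k = ln 2 / 17 = 0.04077 per h
Dose 1 (485 mg at t=0 h): 485·exp(−0.04077·50) = 63.148 mg/L
Dose 2 (355 mg at t=7 h): 355·exp(−0.04077·43) = 61.489 mg/L
Dose 3 (210 mg at t=14 h): 210·exp(−0.04077·36) = 48.389 mg/L
Dose 4 (395 mg at t=21 h): 395·exp(−0.04077·29) = 121.081 mg/L
Dose 5 (85 mg at t=28 h): 85·exp(−0.04077·22) = 34.662 mg/L
Dose 6 (55 mg at t=35 h): 55·exp(−0.04077·15) = 29.837 mg/L
Dose 7 (140 mg at t=42 h): 140·exp(−0.04077·8) = 101.034 mg/L
Dose 8 (105 mg at t=49 h): 105·exp(−0.04077·1) = 100.805 mg/L
C(50) = 63.148 + 61.489 + 48.389 + 121.081 + 34.662 + 29.837 + 101.034 + 100.805 = 560.444 mg/L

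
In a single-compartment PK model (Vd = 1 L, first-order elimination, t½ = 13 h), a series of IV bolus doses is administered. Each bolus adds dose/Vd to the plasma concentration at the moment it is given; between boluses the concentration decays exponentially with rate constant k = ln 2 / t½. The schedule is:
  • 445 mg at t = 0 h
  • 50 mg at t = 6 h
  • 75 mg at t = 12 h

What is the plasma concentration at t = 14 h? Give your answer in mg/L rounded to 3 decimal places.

k = ln 2 / 13 = 0.05332 per h
Dose 1 (445 mg at t=0 h): 445·exp(−0.05332·14) = 210.947 mg/L
Dose 2 (50 mg at t=6 h): 50·exp(−0.05332·8) = 32.638 mg/L
Dose 3 (75 mg at t=12 h): 75·exp(−0.05332·2) = 67.414 mg/L
C(14) = 210.947 + 32.638 + 67.414 = 310.999 mg/L

310.999 mg/L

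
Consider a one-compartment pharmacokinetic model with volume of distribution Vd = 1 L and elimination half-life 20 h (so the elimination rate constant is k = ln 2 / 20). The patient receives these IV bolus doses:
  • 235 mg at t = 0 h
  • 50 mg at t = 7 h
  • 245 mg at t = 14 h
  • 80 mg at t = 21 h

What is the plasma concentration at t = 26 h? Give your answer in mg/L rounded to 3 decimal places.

k = ln 2 / 20 = 0.03466 per h
Dose 1 (235 mg at t=0 h): 235·exp(−0.03466·26) = 95.440 mg/L
Dose 2 (50 mg at t=7 h): 50·exp(−0.03466·19) = 25.882 mg/L
Dose 3 (245 mg at t=14 h): 245·exp(−0.03466·12) = 161.640 mg/L
Dose 4 (80 mg at t=21 h): 80·exp(−0.03466·5) = 67.272 mg/L
C(26) = 95.440 + 25.882 + 161.640 + 67.272 = 350.233 mg/L

350.233 mg/L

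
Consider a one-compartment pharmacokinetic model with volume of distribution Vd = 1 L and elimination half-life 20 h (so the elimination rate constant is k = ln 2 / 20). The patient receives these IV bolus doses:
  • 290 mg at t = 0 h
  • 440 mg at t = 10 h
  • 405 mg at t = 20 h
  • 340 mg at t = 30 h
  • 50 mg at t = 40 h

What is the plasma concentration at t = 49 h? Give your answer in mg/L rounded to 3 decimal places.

k = ln 2 / 20 = 0.03466 per h
Dose 1 (290 mg at t=0 h): 290·exp(−0.03466·49) = 53.073 mg/L
Dose 2 (440 mg at t=10 h): 440·exp(−0.03466·39) = 113.879 mg/L
Dose 3 (405 mg at t=20 h): 405·exp(−0.03466·29) = 148.239 mg/L
Dose 4 (340 mg at t=30 h): 340·exp(−0.03466·19) = 175.995 mg/L
Dose 5 (50 mg at t=40 h): 50·exp(−0.03466·9) = 36.602 mg/L
C(49) = 53.073 + 113.879 + 148.239 + 175.995 + 36.602 = 527.788 mg/L

527.788 mg/L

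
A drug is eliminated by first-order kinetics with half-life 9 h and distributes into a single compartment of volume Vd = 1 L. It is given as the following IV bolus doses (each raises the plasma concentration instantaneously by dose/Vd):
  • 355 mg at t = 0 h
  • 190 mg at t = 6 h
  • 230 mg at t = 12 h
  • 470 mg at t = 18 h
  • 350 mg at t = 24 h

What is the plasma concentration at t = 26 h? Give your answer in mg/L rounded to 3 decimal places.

720.742 mg/L

k = ln 2 / 9 = 0.07702 per h
Dose 1 (355 mg at t=0 h): 355·exp(−0.07702·26) = 47.928 mg/L
Dose 2 (190 mg at t=6 h): 190·exp(−0.07702·20) = 40.719 mg/L
Dose 3 (230 mg at t=12 h): 230·exp(−0.07702·14) = 78.245 mg/L
Dose 4 (470 mg at t=18 h): 470·exp(−0.07702·8) = 253.814 mg/L
Dose 5 (350 mg at t=24 h): 350·exp(−0.07702·2) = 300.035 mg/L
C(26) = 47.928 + 40.719 + 78.245 + 253.814 + 300.035 = 720.742 mg/L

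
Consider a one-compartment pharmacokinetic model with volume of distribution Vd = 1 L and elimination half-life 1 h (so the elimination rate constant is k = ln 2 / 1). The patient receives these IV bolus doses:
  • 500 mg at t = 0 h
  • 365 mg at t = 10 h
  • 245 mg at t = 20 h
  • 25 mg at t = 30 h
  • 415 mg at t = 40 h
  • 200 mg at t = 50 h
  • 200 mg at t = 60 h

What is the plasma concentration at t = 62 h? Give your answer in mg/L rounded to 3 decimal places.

k = ln 2 / 1 = 0.69315 per h
Dose 1 (500 mg at t=0 h): 500·exp(−0.69315·62) = 0.000 mg/L
Dose 2 (365 mg at t=10 h): 365·exp(−0.69315·52) = 0.000 mg/L
Dose 3 (245 mg at t=20 h): 245·exp(−0.69315·42) = 0.000 mg/L
Dose 4 (25 mg at t=30 h): 25·exp(−0.69315·32) = 0.000 mg/L
Dose 5 (415 mg at t=40 h): 415·exp(−0.69315·22) = 0.000 mg/L
Dose 6 (200 mg at t=50 h): 200·exp(−0.69315·12) = 0.049 mg/L
Dose 7 (200 mg at t=60 h): 200·exp(−0.69315·2) = 50.000 mg/L
C(62) = 0.000 + 0.000 + 0.000 + 0.000 + 0.000 + 0.049 + 50.000 = 50.049 mg/L

50.049 mg/L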